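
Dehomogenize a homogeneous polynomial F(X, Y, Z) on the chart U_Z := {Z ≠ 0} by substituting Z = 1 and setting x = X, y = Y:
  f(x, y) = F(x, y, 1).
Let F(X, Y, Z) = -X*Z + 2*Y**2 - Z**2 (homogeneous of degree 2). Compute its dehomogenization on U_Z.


f(x, y) = -x + 2*y**2 - 1

On U_Z we set Z = 1. Each monomial c·X^i·Y^j·Z^k in F becomes c·x^i·y^j·1^k = c·x^i·y^j.
Substituting Z = 1: F(X, Y, 1) = -x + 2*y**2 - 1.
Note: deg(f) ≤ deg(F) = 2; strict inequality happens when F is divisible by Z (lost terms).


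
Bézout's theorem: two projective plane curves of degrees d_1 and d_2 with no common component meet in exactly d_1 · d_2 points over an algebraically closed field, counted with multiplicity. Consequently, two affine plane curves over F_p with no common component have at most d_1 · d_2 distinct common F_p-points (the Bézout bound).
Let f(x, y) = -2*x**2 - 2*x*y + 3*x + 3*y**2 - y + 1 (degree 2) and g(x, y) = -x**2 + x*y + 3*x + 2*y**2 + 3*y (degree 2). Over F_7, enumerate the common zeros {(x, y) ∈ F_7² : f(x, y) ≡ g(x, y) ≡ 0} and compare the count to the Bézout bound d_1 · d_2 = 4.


Common zeros: {(2, 5), (4, 4), (5, 1), (6, 1)}; count = 4; Bézout bound = 4.

deg(f) = 2, deg(g) = 2, so Bézout bound = 4.
Scan x ∈ F_7. For each x, list the y ∈ F_7 with f(x, y) ≡ 0 and those with g(x, y) ≡ 0 (mod 7); the common zeros in that column are the intersection.
  x = 0: f ≡ 0 at y ∈ ∅; g ≡ 0 at y ∈ {0, 2}; common: ∅.
  x = 1: f ≡ 0 at y ∈ ∅; g ≡ 0 at y ∈ {6}; common: ∅.
  x = 2: f ≡ 0 at y ∈ {5, 6}; g ≡ 0 at y ∈ {3, 5}; common: {5}.
  x = 3: f ≡ 0 at y ∈ ∅; g ≡ 0 at y ∈ {0, 4}; common: ∅.
  x = 4: f ≡ 0 at y ∈ {4, 6}; g ≡ 0 at y ∈ {3, 4}; common: {4}.
  x = 5: f ≡ 0 at y ∈ {1, 5}; g ≡ 0 at y ∈ {1, 2}; common: {1}.
  x = 6: f ≡ 0 at y ∈ {1}; g ≡ 0 at y ∈ {1, 5}; common: {1}.
Collecting: common zeros = {(2, 5), (4, 4), (5, 1), (6, 1)}, so the count is 4.
Comparison with the Bézout bound: 4 ≤ 4 = deg(f)·deg(g), as expected for curves with no common component (the bound is attained).


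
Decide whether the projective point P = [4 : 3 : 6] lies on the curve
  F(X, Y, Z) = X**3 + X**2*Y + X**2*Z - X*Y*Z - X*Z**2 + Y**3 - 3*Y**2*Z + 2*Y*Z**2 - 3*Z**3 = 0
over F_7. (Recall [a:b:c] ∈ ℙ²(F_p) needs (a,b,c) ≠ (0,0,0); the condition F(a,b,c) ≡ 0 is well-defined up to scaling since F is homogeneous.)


F(4,3,6) ≡ 6 (mod 7); P is NOT on the curve.

Evaluate F(4, 3, 6) term-by-term (mod 7).
  X**3 ↦ 1·64·1·1 = 64
  X**2*Y ↦ 1·16·3·1 = 48
  X**2*Z ↦ 1·16·1·6 = 96
  -X*Y*Z ↦ -1·4·3·6 = -72
  -X*Z**2 ↦ -1·4·1·36 = -144
  Y**3 ↦ 1·1·27·1 = 27
  -3*Y**2*Z ↦ -3·1·9·6 = -162
  2*Y*Z**2 ↦ 2·1·3·36 = 216
  -3*Z**3 ↦ -3·1·1·216 = -648
Sum: F(4, 3, 6) = (64) + (48) + (96) + (-72) + (-144) + (27) + (-162) + (216) + (-648) = -575.
Reducing mod 7: -575 ≡ 6 (mod 7).
Since F(a, b, c) ≡ 6 ≠ 0 (mod 7), P does NOT lie on the curve.


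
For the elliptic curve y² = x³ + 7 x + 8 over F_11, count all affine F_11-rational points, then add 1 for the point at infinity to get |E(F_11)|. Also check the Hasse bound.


Affine points = {(1, 4), (1, 7), (3, 1), (3, 10), (4, 1), (4, 10), (5, 5), (5, 6), (7, 2), (7, 9), (8, 2), (8, 9), (10, 0)}; affine count = 13; |E(F_11)| = 14.

Discriminant check: Δ ∝ 4a³ + 27b² = 4·7³ + 27·8² = 4·343 + 27·64 ≡ 9 (mod 11). Nonzero ⇒ E is nonsingular.
For each x ∈ F_11, compute rhs = x³ + 7·x + 8 mod 11, then count y ∈ F_11 with y² ≡ rhs.
  x = 0: rhs = 8, matching y values: none (0 points).
  x = 1: rhs = 5, matching y values: 4, 7 (2 points).
  x = 2: rhs = 8, matching y values: none (0 points).
  x = 3: rhs = 1, matching y values: 1, 10 (2 points).
  x = 4: rhs = 1, matching y values: 1, 10 (2 points).
  x = 5: rhs = 3, matching y values: 5, 6 (2 points).
  x = 6: rhs = 2, matching y values: none (0 points).
  x = 7: rhs = 4, matching y values: 2, 9 (2 points).
  x = 8: rhs = 4, matching y values: 2, 9 (2 points).
  x = 9: rhs = 8, matching y values: none (0 points).
  x = 10: rhs = 0, matching y values: 0 (1 points).
Total affine count: 13.
Full point count |E(F_11)| = 13 + 1 = 14.
Hasse bound: |14 − (11+1)| = |2| = 2 ≤ 2√11 ≈ 6.6332 ✓.


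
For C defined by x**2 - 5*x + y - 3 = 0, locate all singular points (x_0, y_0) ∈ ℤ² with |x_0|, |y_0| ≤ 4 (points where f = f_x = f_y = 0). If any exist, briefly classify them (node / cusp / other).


No singular points in the scanned grid; C is smooth there.

Compute partial derivatives:
  f_x = 2*x - 5.
  f_y = 1.
f_y = 1 is a nonzero constant, so f_y never vanishes: no point (x, y) can satisfy f = f_x = f_y = 0. In particular no (x, y) ∈ {−4, ..., 4}² is singular; the curve is smooth.


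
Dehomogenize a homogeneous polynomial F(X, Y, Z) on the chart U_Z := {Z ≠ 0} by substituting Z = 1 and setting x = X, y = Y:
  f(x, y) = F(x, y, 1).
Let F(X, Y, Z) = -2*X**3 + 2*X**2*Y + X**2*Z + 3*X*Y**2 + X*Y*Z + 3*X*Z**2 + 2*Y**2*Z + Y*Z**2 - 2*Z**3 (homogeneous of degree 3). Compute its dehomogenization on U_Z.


f(x, y) = -2*x**3 + 2*x**2*y + x**2 + 3*x*y**2 + x*y + 3*x + 2*y**2 + y - 2

On U_Z we set Z = 1. Each monomial c·X^i·Y^j·Z^k in F becomes c·x^i·y^j·1^k = c·x^i·y^j.
Substituting Z = 1: F(X, Y, 1) = -2*x**3 + 2*x**2*y + x**2 + 3*x*y**2 + x*y + 3*x + 2*y**2 + y - 2.
Note: deg(f) ≤ deg(F) = 3; strict inequality happens when F is divisible by Z (lost terms).


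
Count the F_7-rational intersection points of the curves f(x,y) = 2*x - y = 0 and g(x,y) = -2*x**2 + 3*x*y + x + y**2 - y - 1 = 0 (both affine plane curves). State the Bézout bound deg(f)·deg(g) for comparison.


Common zeros: ∅; count = 0; Bézout bound = 2.

deg(f) = 1, deg(g) = 2, so Bézout bound = 2.
Scan x ∈ F_7. For each x, list the y ∈ F_7 with f(x, y) ≡ 0 and those with g(x, y) ≡ 0 (mod 7); the common zeros in that column are the intersection.
  x = 0: f ≡ 0 at y ∈ {0}; g ≡ 0 at y ∈ ∅; common: ∅.
  x = 1: f ≡ 0 at y ∈ {2}; g ≡ 0 at y ∈ ∅; common: ∅.
  x = 2: f ≡ 0 at y ∈ {4}; g ≡ 0 at y ∈ {0, 2}; common: ∅.
  x = 3: f ≡ 0 at y ∈ {6}; g ≡ 0 at y ∈ {1, 5}; common: ∅.
  x = 4: f ≡ 0 at y ∈ {1}; g ≡ 0 at y ∈ ∅; common: ∅.
  x = 5: f ≡ 0 at y ∈ {3}; g ≡ 0 at y ∈ {2, 5}; common: ∅.
  x = 6: f ≡ 0 at y ∈ {5}; g ≡ 0 at y ∈ {1, 3}; common: ∅.
Collecting: common zeros = ∅, so the count is 0.
Comparison with the Bézout bound: 0 ≤ 2 = deg(f)·deg(g), as expected for curves with no common component (the affine F_7-count falls short of the bound because intersections may lie at infinity, over extension fields, or carry multiplicity).


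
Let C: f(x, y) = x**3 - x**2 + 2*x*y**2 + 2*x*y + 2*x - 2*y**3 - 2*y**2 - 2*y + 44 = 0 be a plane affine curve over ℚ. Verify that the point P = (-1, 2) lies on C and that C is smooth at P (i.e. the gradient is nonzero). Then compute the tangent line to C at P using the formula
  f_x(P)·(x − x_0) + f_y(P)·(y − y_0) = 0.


Tangent line at P: 19*x - 44*y + 107 = 0.

Step 1: f(-1, 2) = 0, so P lies on C.
Step 2: partial derivatives
  f_x(x, y) = 3*x**2 - 2*x + 2*y**2 + 2*y + 2, f_y(x, y) = 4*x*y + 2*x - 6*y**2 - 4*y - 2.
  f_x(P) = 19, f_y(P) = -44 (gradient nonzero, so P is smooth).
Step 3: tangent line at P: 19·(x − -1) + -44·(y − 2) = 0.
Expanding: 19*x - 44*y + 107 = 0.


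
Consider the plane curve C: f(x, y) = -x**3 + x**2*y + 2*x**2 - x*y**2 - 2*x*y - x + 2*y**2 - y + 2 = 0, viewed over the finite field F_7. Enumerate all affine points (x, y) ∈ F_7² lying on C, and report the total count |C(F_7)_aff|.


Affine F_7-points: {(2, 0), (4, 2), (4, 5), (5, 3), (5, 4), (6, 5), (6, 6)}; count = 7.

For each of the 49 pairs (x, y) ∈ F_7², evaluate f(x, y) mod 7. Record the zeros.
  x = 0: [0↦2, 1↦3, 2↦1, 3↦3, 4↦2, 5↦5, 6↦5]  zeros at y ∈ ∅
  x = 1: [0↦2, 1↦1, 2↦2, 3↦5, 4↦3, 5↦3, 6↦5]  zeros at y ∈ ∅
  x = 2: [0↦0, 1↦6, 2↦5, 3↦4, 4↦3, 5↦2, 6↦1]  zeros at y ∈ {0}
  x = 3: [0↦4, 1↦5, 2↦4, 3↦1, 4↦3, 5↦3, 6↦1]  zeros at y ∈ ∅
  x = 4: [0↦1, 1↦6, 2↦0, 3↦4, 4↦4, 5↦0, 6↦6]  zeros at y ∈ {2, 5}
  x = 5: [0↦6, 1↦3, 2↦1, 3↦0, 4↦0, 5↦1, 6↦3]  zeros at y ∈ {3, 4}
  x = 6: [0↦6, 1↦4, 2↦1, 3↦4, 4↦6, 5↦0, 6↦0]  zeros at y ∈ {5, 6}
Collecting zeros: affine points = {(2, 0), (4, 2), (4, 5), (5, 3), (5, 4), (6, 5), (6, 6)}.
Total count |C(F_7)_aff| = 7.


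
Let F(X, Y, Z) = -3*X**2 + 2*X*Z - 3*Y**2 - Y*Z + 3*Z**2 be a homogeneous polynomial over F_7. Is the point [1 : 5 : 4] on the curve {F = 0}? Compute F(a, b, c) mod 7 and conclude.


F(1,5,4) ≡ 0 (mod 7); P is on the curve.

Evaluate F(1, 5, 4) term-by-term (mod 7).
  -3*X**2 ↦ -3·1·1·1 = -3
  2*X*Z ↦ 2·1·1·4 = 8
  -3*Y**2 ↦ -3·1·25·1 = -75
  -Y*Z ↦ -1·1·5·4 = -20
  3*Z**2 ↦ 3·1·1·16 = 48
Sum: F(1, 5, 4) = (-3) + (8) + (-75) + (-20) + (48) = -42.
Reducing mod 7: -42 ≡ 0 (mod 7).
Since F(a, b, c) ≡ 0 (mod 7), P lies on the curve.


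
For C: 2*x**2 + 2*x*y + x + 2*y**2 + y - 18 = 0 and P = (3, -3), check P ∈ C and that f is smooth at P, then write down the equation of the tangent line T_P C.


Tangent line at P: 7*x - 5*y - 36 = 0.

Step 1: f(3, -3) = 0, so P lies on C.
Step 2: partial derivatives
  f_x(x, y) = 4*x + 2*y + 1, f_y(x, y) = 2*x + 4*y + 1.
  f_x(P) = 7, f_y(P) = -5 (gradient nonzero, so P is smooth).
Step 3: tangent line at P: 7·(x − 3) + -5·(y − -3) = 0.
Expanding: 7*x - 5*y - 36 = 0.


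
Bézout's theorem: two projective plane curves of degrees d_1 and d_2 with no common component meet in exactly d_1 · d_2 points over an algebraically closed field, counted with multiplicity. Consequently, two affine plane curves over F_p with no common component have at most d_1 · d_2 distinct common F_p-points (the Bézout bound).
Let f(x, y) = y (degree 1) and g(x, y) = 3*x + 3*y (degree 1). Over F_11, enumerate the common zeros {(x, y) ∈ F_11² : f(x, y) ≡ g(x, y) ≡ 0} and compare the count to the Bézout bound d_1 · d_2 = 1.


Common zeros: {(0, 0)}; count = 1; Bézout bound = 1.

deg(f) = 1, deg(g) = 1, so Bézout bound = 1.
Scan x ∈ F_11. For each x, list the y ∈ F_11 with f(x, y) ≡ 0 and those with g(x, y) ≡ 0 (mod 11); the common zeros in that column are the intersection.
  x = 0: f ≡ 0 at y ∈ {0}; g ≡ 0 at y ∈ {0}; common: {0}.
  x = 1: f ≡ 0 at y ∈ {0}; g ≡ 0 at y ∈ {10}; common: ∅.
  x = 2: f ≡ 0 at y ∈ {0}; g ≡ 0 at y ∈ {9}; common: ∅.
  x = 3: f ≡ 0 at y ∈ {0}; g ≡ 0 at y ∈ {8}; common: ∅.
  x = 4: f ≡ 0 at y ∈ {0}; g ≡ 0 at y ∈ {7}; common: ∅.
  x = 5: f ≡ 0 at y ∈ {0}; g ≡ 0 at y ∈ {6}; common: ∅.
  x = 6: f ≡ 0 at y ∈ {0}; g ≡ 0 at y ∈ {5}; common: ∅.
  x = 7: f ≡ 0 at y ∈ {0}; g ≡ 0 at y ∈ {4}; common: ∅.
  x = 8: f ≡ 0 at y ∈ {0}; g ≡ 0 at y ∈ {3}; common: ∅.
  x = 9: f ≡ 0 at y ∈ {0}; g ≡ 0 at y ∈ {2}; common: ∅.
  x = 10: f ≡ 0 at y ∈ {0}; g ≡ 0 at y ∈ {1}; common: ∅.
Collecting: common zeros = {(0, 0)}, so the count is 1.
Comparison with the Bézout bound: 1 ≤ 1 = deg(f)·deg(g), as expected for curves with no common component (the bound is attained).


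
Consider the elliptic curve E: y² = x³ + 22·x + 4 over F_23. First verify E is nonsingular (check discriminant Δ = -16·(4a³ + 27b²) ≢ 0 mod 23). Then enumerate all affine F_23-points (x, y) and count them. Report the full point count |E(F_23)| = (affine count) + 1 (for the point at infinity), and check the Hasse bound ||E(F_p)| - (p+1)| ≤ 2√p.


Affine points = {(0, 2), (0, 21), (1, 2), (1, 21), (4, 8), (4, 15), (5, 3), (5, 20), (7, 8), (7, 15), (8, 5), (8, 18), (11, 6), (11, 17), (12, 8), (12, 15), (13, 7), (13, 16), (15, 11), (15, 12), (16, 6), (16, 17), (17, 1), (17, 22), (19, 6), (19, 17), (20, 7), (20, 16), (22, 2), (22, 21)}; affine count = 30; |E(F_23)| = 31.

Discriminant check: Δ ∝ 4a³ + 27b² = 4·22³ + 27·4² = 4·10648 + 27·16 ≡ 14 (mod 23). Nonzero ⇒ E is nonsingular.
For each x ∈ F_23, compute rhs = x³ + 22·x + 4 mod 23, then count y ∈ F_23 with y² ≡ rhs.
  x = 0: rhs = 4, matching y values: 2, 21 (2 points).
  x = 1: rhs = 4, matching y values: 2, 21 (2 points).
  x = 2: rhs = 10, matching y values: none (0 points).
  x = 3: rhs = 5, matching y values: none (0 points).
  x = 4: rhs = 18, matching y values: 8, 15 (2 points).
  x = 5: rhs = 9, matching y values: 3, 20 (2 points).
  x = 6: rhs = 7, matching y values: none (0 points).
  x = 7: rhs = 18, matching y values: 8, 15 (2 points).
  x = 8: rhs = 2, matching y values: 5, 18 (2 points).
  x = 9: rhs = 11, matching y values: none (0 points).
  x = 10: rhs = 5, matching y values: none (0 points).
  x = 11: rhs = 13, matching y values: 6, 17 (2 points).
  x = 12: rhs = 18, matching y values: 8, 15 (2 points).
  x = 13: rhs = 3, matching y values: 7, 16 (2 points).
  x = 14: rhs = 20, matching y values: none (0 points).
  x = 15: rhs = 6, matching y values: 11, 12 (2 points).
  x = 16: rhs = 13, matching y values: 6, 17 (2 points).
  x = 17: rhs = 1, matching y values: 1, 22 (2 points).
  x = 18: rhs = 22, matching y values: none (0 points).
  x = 19: rhs = 13, matching y values: 6, 17 (2 points).
  x = 20: rhs = 3, matching y values: 7, 16 (2 points).
  x = 21: rhs = 21, matching y values: none (0 points).
  x = 22: rhs = 4, matching y values: 2, 21 (2 points).
Total affine count: 30.
Full point count |E(F_23)| = 30 + 1 = 31.
Hasse bound: |31 − (23+1)| = |7| = 7 ≤ 2√23 ≈ 9.5917 ✓.


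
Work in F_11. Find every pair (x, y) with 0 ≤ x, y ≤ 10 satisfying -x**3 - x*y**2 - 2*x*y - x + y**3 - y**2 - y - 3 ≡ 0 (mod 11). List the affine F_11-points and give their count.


Affine F_11-points: {(1, 2), (1, 5), (1, 6), (3, 0), (3, 2), (5, 4), (5, 9), (6, 10), (7, 2), (7, 8), (7, 9), (8, 4), (9, 4), (10, 9)}; count = 14.

For each of the 121 pairs (x, y) ∈ F_11², evaluate f(x, y) mod 11. Record the zeros.
  x = 0: [0↦8, 1↦7, 2↦10, 3↦1, 4↦8, 5↦4, 6↦6, 7↦9, 8↦8, 9↦9, 10↦7]  zeros at y ∈ ∅
  x = 1: [0↦6, 1↦2, 2↦0, 3↦6, 4↦4, 5↦0, 6↦0, 7↦10, 8↦3, 9↦7, 10↦6]  zeros at y ∈ {2, 5, 6}
  x = 2: [0↦9, 1↦2, 2↦6, 3↦5, 4↦5, 5↦1, 6↦10, 7↦5, 8↦3, 9↦10, 10↦10]  zeros at y ∈ ∅
  x = 3: [0↦0, 1↦1, 2↦0, 3↦3, 4↦5, 5↦1, 6↦8, 7↦10, 8↦2, 9↦1, 10↦2]  zeros at y ∈ {0, 2}
  x = 4: [0↦6, 1↦4, 2↦9, 3↦5, 4↦9, 5↦5, 6↦10, 7↦8, 8↦5, 9↦7, 10↦9]  zeros at y ∈ ∅
  x = 5: [0↦10, 1↦5, 2↦5, 3↦5, 4↦0, 5↦7, 6↦10, 7↦4, 8↦6, 9↦0, 10↦3]  zeros at y ∈ {4, 9}
  x = 6: [0↦6, 1↦9, 2↦4, 3↦8, 4↦5, 5↦1, 6↦2, 7↦3, 8↦10, 9↦7, 10↦0]  zeros at y ∈ {10}
  x = 7: [0↦10, 1↦10, 2↦0, 3↦8, 4↦7, 5↦3, 6↦2, 7↦10, 8↦0, 9↦0, 10↦5]  zeros at y ∈ {2, 8, 9}
  x = 8: [0↦5, 1↦2, 2↦9, 3↦10, 4↦0, 5↦7, 6↦4, 7↦8, 8↦3, 9↦6, 10↦1]  zeros at y ∈ {4}
  x = 9: [0↦7, 1↦1, 2↦3, 3↦8, 4↦0, 5↦7, 6↦2, 7↦2, 8↦2, 9↦8, 10↦4]  zeros at y ∈ {4}
  x = 10: [0↦10, 1↦1, 2↦9, 3↦7, 4↦1, 5↦8, 6↦1, 7↦8, 8↦2, 9↦0, 10↦8]  zeros at y ∈ {9}
Collecting zeros: affine points = {(1, 2), (1, 5), (1, 6), (3, 0), (3, 2), (5, 4), (5, 9), (6, 10), (7, 2), (7, 8), (7, 9), (8, 4), (9, 4), (10, 9)}.
Total count |C(F_11)_aff| = 14.


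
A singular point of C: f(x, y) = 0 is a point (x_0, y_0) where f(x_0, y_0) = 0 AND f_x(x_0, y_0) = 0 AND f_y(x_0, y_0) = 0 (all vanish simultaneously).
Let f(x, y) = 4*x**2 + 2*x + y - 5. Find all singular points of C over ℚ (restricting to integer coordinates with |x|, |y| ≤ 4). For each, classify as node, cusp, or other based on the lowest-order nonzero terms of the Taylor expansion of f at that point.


No singular points in the scanned grid; C is smooth there.

Compute partial derivatives:
  f_x = 8*x + 2.
  f_y = 1.
f_y = 1 is a nonzero constant, so f_y never vanishes: no point (x, y) can satisfy f = f_x = f_y = 0. In particular no (x, y) ∈ {−4, ..., 4}² is singular; the curve is smooth.


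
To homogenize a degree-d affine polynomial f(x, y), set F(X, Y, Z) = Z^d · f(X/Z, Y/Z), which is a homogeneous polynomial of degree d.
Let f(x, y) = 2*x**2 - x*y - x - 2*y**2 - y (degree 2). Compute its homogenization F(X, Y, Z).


F(X, Y, Z) = 2*X**2 - X*Y - X*Z - 2*Y**2 - Y*Z

deg(f) = 2.
Substitute x = X/Z, y = Y/Z into f, then multiply by Z^2.
  monomial 2·x^2·y^0 ↦ 2·X^2·Y^0·Z^0.
  monomial -1·x^1·y^1 ↦ -1·X^1·Y^1·Z^0.
  monomial -1·x^1·y^0 ↦ -1·X^1·Y^0·Z^1.
  monomial -2·x^0·y^2 ↦ -2·X^0·Y^2·Z^0.
  monomial -1·x^0·y^1 ↦ -1·X^0·Y^1·Z^1.
Collecting: F(X, Y, Z) = 2*X**2 - X*Y - X*Z - 2*Y**2 - Y*Z.


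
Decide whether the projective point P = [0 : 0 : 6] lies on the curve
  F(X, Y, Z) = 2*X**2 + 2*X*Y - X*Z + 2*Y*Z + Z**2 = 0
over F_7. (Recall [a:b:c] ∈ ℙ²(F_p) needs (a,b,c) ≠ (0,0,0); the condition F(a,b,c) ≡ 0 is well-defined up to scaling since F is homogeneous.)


F(0,0,6) ≡ 1 (mod 7); P is NOT on the curve.

Evaluate F(0, 0, 6) term-by-term (mod 7).
  2*X**2 ↦ 2·0·1·1 = 0
  2*X*Y ↦ 2·0·0·1 = 0
  -X*Z ↦ -1·0·1·6 = 0
  2*Y*Z ↦ 2·1·0·6 = 0
  Z**2 ↦ 1·1·1·36 = 36
Sum: F(0, 0, 6) = (0) + (0) + (0) + (0) + (36) = 36.
Reducing mod 7: 36 ≡ 1 (mod 7).
Since F(a, b, c) ≡ 1 ≠ 0 (mod 7), P does NOT lie on the curve.


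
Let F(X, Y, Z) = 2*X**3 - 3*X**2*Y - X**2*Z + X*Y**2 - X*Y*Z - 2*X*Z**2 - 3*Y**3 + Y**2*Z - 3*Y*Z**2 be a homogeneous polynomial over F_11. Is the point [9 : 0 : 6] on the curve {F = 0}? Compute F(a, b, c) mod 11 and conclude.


F(9,0,6) ≡ 5 (mod 11); P is NOT on the curve.

Evaluate F(9, 0, 6) term-by-term (mod 11).
  2*X**3 ↦ 2·729·1·1 = 1458
  -3*X**2*Y ↦ -3·81·0·1 = 0
  -X**2*Z ↦ -1·81·1·6 = -486
  X*Y**2 ↦ 1·9·0·1 = 0
  -X*Y*Z ↦ -1·9·0·6 = 0
  -2*X*Z**2 ↦ -2·9·1·36 = -648
  -3*Y**3 ↦ -3·1·0·1 = 0
  Y**2*Z ↦ 1·1·0·6 = 0
  -3*Y*Z**2 ↦ -3·1·0·36 = 0
Sum: F(9, 0, 6) = (1458) + (0) + (-486) + (0) + (0) + (-648) + (0) + (0) + (0) = 324.
Reducing mod 11: 324 ≡ 5 (mod 11).
Since F(a, b, c) ≡ 5 ≠ 0 (mod 11), P does NOT lie on the curve.


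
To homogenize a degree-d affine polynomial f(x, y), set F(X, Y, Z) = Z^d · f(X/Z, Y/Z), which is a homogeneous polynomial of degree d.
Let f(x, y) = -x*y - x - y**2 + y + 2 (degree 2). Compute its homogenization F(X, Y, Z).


F(X, Y, Z) = -X*Y - X*Z - Y**2 + Y*Z + 2*Z**2

deg(f) = 2.
Substitute x = X/Z, y = Y/Z into f, then multiply by Z^2.
  monomial -1·x^1·y^1 ↦ -1·X^1·Y^1·Z^0.
  monomial -1·x^1·y^0 ↦ -1·X^1·Y^0·Z^1.
  monomial -1·x^0·y^2 ↦ -1·X^0·Y^2·Z^0.
  monomial 1·x^0·y^1 ↦ 1·X^0·Y^1·Z^1.
  monomial 2·x^0·y^0 ↦ 2·X^0·Y^0·Z^2.
Collecting: F(X, Y, Z) = -X*Y - X*Z - Y**2 + Y*Z + 2*Z**2.


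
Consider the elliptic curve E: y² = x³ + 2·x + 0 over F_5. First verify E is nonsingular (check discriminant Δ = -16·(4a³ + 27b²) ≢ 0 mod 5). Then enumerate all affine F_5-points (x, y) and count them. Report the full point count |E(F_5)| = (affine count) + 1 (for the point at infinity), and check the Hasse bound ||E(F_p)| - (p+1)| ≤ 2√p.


Affine points = {(0, 0)}; affine count = 1; |E(F_5)| = 2.

Discriminant check: Δ ∝ 4a³ + 27b² = 4·2³ + 27·0² = 4·8 + 27·0 ≡ 2 (mod 5). Nonzero ⇒ E is nonsingular.
For each x ∈ F_5, compute rhs = x³ + 2·x + 0 mod 5, then count y ∈ F_5 with y² ≡ rhs.
  x = 0: rhs = 0, matching y values: 0 (1 points).
  x = 1: rhs = 3, matching y values: none (0 points).
  x = 2: rhs = 2, matching y values: none (0 points).
  x = 3: rhs = 3, matching y values: none (0 points).
  x = 4: rhs = 2, matching y values: none (0 points).
Total affine count: 1.
Full point count |E(F_5)| = 1 + 1 = 2.
Hasse bound: |2 − (5+1)| = |-4| = 4 ≤ 2√5 ≈ 4.4721 ✓.


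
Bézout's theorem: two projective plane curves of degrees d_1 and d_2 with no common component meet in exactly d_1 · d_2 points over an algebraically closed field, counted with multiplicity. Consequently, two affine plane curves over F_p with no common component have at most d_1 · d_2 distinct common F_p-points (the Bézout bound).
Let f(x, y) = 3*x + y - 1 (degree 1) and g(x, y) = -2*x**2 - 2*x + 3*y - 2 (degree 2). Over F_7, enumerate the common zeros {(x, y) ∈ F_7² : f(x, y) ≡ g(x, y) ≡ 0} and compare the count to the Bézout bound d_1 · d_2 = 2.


Common zeros: ∅; count = 0; Bézout bound = 2.

deg(f) = 1, deg(g) = 2, so Bézout bound = 2.
Scan x ∈ F_7. For each x, list the y ∈ F_7 with f(x, y) ≡ 0 and those with g(x, y) ≡ 0 (mod 7); the common zeros in that column are the intersection.
  x = 0: f ≡ 0 at y ∈ {1}; g ≡ 0 at y ∈ {3}; common: ∅.
  x = 1: f ≡ 0 at y ∈ {5}; g ≡ 0 at y ∈ {2}; common: ∅.
  x = 2: f ≡ 0 at y ∈ {2}; g ≡ 0 at y ∈ {0}; common: ∅.
  x = 3: f ≡ 0 at y ∈ {6}; g ≡ 0 at y ∈ {4}; common: ∅.
  x = 4: f ≡ 0 at y ∈ {3}; g ≡ 0 at y ∈ {0}; common: ∅.
  x = 5: f ≡ 0 at y ∈ {0}; g ≡ 0 at y ∈ {2}; common: ∅.
  x = 6: f ≡ 0 at y ∈ {4}; g ≡ 0 at y ∈ {3}; common: ∅.
Collecting: common zeros = ∅, so the count is 0.
Comparison with the Bézout bound: 0 ≤ 2 = deg(f)·deg(g), as expected for curves with no common component (the affine F_7-count falls short of the bound because intersections may lie at infinity, over extension fields, or carry multiplicity).


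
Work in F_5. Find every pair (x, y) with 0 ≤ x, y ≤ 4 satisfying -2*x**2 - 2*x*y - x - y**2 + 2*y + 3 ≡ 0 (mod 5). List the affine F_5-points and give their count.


Affine F_5-points: {(0, 3), (0, 4), (1, 0), (2, 1), (2, 2), (3, 2), (3, 4), (4, 1), (4, 3)}; count = 9.

For each of the 25 pairs (x, y) ∈ F_5², evaluate f(x, y) mod 5. Record the zeros.
  x = 0: [0↦3, 1↦4, 2↦3, 3↦0, 4↦0]  zeros at y ∈ {3, 4}
  x = 1: [0↦0, 1↦4, 2↦1, 3↦1, 4↦4]  zeros at y ∈ {0}
  x = 2: [0↦3, 1↦0, 2↦0, 3↦3, 4↦4]  zeros at y ∈ {1, 2}
  x = 3: [0↦2, 1↦2, 2↦0, 3↦1, 4↦0]  zeros at y ∈ {2, 4}
  x = 4: [0↦2, 1↦0, 2↦1, 3↦0, 4↦2]  zeros at y ∈ {1, 3}
Collecting zeros: affine points = {(0, 3), (0, 4), (1, 0), (2, 1), (2, 2), (3, 2), (3, 4), (4, 1), (4, 3)}.
Total count |C(F_5)_aff| = 9.


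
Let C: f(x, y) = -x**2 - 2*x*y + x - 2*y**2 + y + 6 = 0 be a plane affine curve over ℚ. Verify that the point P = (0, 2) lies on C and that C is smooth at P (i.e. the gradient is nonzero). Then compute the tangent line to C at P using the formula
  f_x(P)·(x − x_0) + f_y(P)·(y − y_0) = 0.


Tangent line at P: -3*x - 7*y + 14 = 0.

Step 1: f(0, 2) = 0, so P lies on C.
Step 2: partial derivatives
  f_x(x, y) = -2*x - 2*y + 1, f_y(x, y) = -2*x - 4*y + 1.
  f_x(P) = -3, f_y(P) = -7 (gradient nonzero, so P is smooth).
Step 3: tangent line at P: -3·(x − 0) + -7·(y − 2) = 0.
Expanding: -3*x - 7*y + 14 = 0.


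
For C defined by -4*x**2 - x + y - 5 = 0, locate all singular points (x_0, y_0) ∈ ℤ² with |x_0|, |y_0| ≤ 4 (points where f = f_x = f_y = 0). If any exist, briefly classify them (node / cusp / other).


No singular points in the scanned grid; C is smooth there.

Compute partial derivatives:
  f_x = -8*x - 1.
  f_y = 1.
f_y = 1 is a nonzero constant, so f_y never vanishes: no point (x, y) can satisfy f = f_x = f_y = 0. In particular no (x, y) ∈ {−4, ..., 4}² is singular; the curve is smooth.


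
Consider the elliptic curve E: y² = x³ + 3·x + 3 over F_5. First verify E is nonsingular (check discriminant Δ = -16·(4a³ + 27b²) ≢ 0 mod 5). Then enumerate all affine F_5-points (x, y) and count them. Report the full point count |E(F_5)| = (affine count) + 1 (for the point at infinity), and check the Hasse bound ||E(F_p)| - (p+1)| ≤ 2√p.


Affine points = {(3, 2), (3, 3), (4, 2), (4, 3)}; affine count = 4; |E(F_5)| = 5.

Discriminant check: Δ ∝ 4a³ + 27b² = 4·3³ + 27·3² = 4·27 + 27·9 ≡ 1 (mod 5). Nonzero ⇒ E is nonsingular.
For each x ∈ F_5, compute rhs = x³ + 3·x + 3 mod 5, then count y ∈ F_5 with y² ≡ rhs.
  x = 0: rhs = 3, matching y values: none (0 points).
  x = 1: rhs = 2, matching y values: none (0 points).
  x = 2: rhs = 2, matching y values: none (0 points).
  x = 3: rhs = 4, matching y values: 2, 3 (2 points).
  x = 4: rhs = 4, matching y values: 2, 3 (2 points).
Total affine count: 4.
Full point count |E(F_5)| = 4 + 1 = 5.
Hasse bound: |5 − (5+1)| = |-1| = 1 ≤ 2√5 ≈ 4.4721 ✓.


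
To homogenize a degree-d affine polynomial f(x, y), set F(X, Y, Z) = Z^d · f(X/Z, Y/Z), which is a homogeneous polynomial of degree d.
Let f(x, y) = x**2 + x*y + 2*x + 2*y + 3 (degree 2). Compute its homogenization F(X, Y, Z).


F(X, Y, Z) = X**2 + X*Y + 2*X*Z + 2*Y*Z + 3*Z**2

deg(f) = 2.
Substitute x = X/Z, y = Y/Z into f, then multiply by Z^2.
  monomial 1·x^2·y^0 ↦ 1·X^2·Y^0·Z^0.
  monomial 1·x^1·y^1 ↦ 1·X^1·Y^1·Z^0.
  monomial 2·x^1·y^0 ↦ 2·X^1·Y^0·Z^1.
  monomial 2·x^0·y^1 ↦ 2·X^0·Y^1·Z^1.
  monomial 3·x^0·y^0 ↦ 3·X^0·Y^0·Z^2.
Collecting: F(X, Y, Z) = X**2 + X*Y + 2*X*Z + 2*Y*Z + 3*Z**2.


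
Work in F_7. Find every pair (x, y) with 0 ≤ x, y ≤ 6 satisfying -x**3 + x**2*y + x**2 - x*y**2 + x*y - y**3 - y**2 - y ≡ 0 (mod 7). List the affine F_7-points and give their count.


Affine F_7-points: {(0, 0), (0, 2), (0, 4), (1, 0), (1, 2), (1, 3), (2, 2), (4, 1), (4, 3), (4, 5), (6, 1), (6, 3)}; count = 12.

For each of the 49 pairs (x, y) ∈ F_7², evaluate f(x, y) mod 7. Record the zeros.
  x = 0: [0↦0, 1↦4, 2↦0, 3↦3, 4↦0, 5↦6, 6↦1]  zeros at y ∈ {0, 2, 4}
  x = 1: [0↦0, 1↦5, 2↦0, 3↦0, 4↦6, 5↦5, 6↦5]  zeros at y ∈ {0, 2, 3}
  x = 2: [0↦3, 1↦4, 2↦0, 3↦6, 4↦2, 5↦3, 6↦3]  zeros at y ∈ {2}
  x = 3: [0↦3, 1↦2, 2↦1, 3↦1, 4↦3, 5↦1, 6↦3]  zeros at y ∈ ∅
  x = 4: [0↦1, 1↦0, 2↦4, 3↦0, 4↦3, 5↦0, 6↦6]  zeros at y ∈ {1, 3, 5}
  x = 5: [0↦5, 1↦6, 2↦3, 3↦4, 4↦3, 5↦1, 6↦6]  zeros at y ∈ ∅
  x = 6: [0↦2, 1↦0, 2↦6, 3↦0, 4↦4, 5↦5, 6↦4]  zeros at y ∈ {1, 3}
Collecting zeros: affine points = {(0, 0), (0, 2), (0, 4), (1, 0), (1, 2), (1, 3), (2, 2), (4, 1), (4, 3), (4, 5), (6, 1), (6, 3)}.
Total count |C(F_7)_aff| = 12.


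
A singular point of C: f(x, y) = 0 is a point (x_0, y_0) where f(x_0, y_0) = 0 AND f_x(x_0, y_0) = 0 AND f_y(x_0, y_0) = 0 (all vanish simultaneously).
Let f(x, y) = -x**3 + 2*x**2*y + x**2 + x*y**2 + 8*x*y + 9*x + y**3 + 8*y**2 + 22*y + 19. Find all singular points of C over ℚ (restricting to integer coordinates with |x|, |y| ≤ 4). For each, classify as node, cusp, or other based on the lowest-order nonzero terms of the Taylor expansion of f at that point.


Singular points: {(-1, -2)}; classification: cusp.

Compute partial derivatives:
  f_x = -3*x**2 + 4*x*y + 2*x + y**2 + 8*y + 9.
  f_y = 2*x**2 + 2*x*y + 8*x + 3*y**2 + 16*y + 22.
Scan x_0 ∈ {−4, ..., 4}. For each x_0, f_y(x_0, y) is a polynomial in y; find its integer roots y ∈ {−4, ..., 4}, then test f_x and f at those candidates.
  x = -4: f_y(-4, y) = 3*y**2 + 8*y + 22; no integer root y with |y| ≤ 4.
  x = -3: f_y(-3, y) = 3*y**2 + 10*y + 16; no integer root y with |y| ≤ 4.
  x = -2: f_y(-2, y) = 3*y**2 + 12*y + 14; no integer root y with |y| ≤ 4.
  x = -1: f_y(-1, y) = 3*y**2 + 14*y + 16; vanishes at y ∈ {-2}. (-1, -2): f_x = 0, f = 0 — SINGULAR.
  x = 0: f_y(0, y) = 3*y**2 + 16*y + 22; no integer root y with |y| ≤ 4.
  x = 1: f_y(1, y) = 3*y**2 + 18*y + 32; no integer root y with |y| ≤ 4.
  x = 2: f_y(2, y) = 3*y**2 + 20*y + 46; no integer root y with |y| ≤ 4.
  x = 3: f_y(3, y) = 3*y**2 + 22*y + 64; no integer root y with |y| ≤ 4.
  x = 4: f_y(4, y) = 3*y**2 + 24*y + 86; no integer root y with |y| ≤ 4.
Only singular point on the grid: (-1, -2).
Classify: substitute x = -1 + u, y = -2 + v and expand: f = -u**3 + 2*u**2*v + u*v**2 + v**3 + v**2.
No constant or linear terms (consistent with a singular point). Quadratic part: v**2. Cubic part: -u**3 + 2*u**2*v + u*v**2 + v**3.
The quadratic part v**2 is a perfect square, so there is a single (double) tangent line v = 0, i.e. y = -2. Restricting the cubic part to that line (v = 0) leaves -u**3 ≠ 0, so f is not divisible by v and the branch is v² ≈ u**3 to lowest order — this is a cusp.
Classification: cusp.


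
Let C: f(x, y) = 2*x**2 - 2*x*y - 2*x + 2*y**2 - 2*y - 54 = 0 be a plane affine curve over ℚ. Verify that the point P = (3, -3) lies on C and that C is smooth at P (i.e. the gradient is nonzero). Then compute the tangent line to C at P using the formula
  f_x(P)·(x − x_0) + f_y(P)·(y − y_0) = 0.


Tangent line at P: 16*x - 20*y - 108 = 0.

Step 1: f(3, -3) = 0, so P lies on C.
Step 2: partial derivatives
  f_x(x, y) = 4*x - 2*y - 2, f_y(x, y) = -2*x + 4*y - 2.
  f_x(P) = 16, f_y(P) = -20 (gradient nonzero, so P is smooth).
Step 3: tangent line at P: 16·(x − 3) + -20·(y − -3) = 0.
Expanding: 16*x - 20*y - 108 = 0.


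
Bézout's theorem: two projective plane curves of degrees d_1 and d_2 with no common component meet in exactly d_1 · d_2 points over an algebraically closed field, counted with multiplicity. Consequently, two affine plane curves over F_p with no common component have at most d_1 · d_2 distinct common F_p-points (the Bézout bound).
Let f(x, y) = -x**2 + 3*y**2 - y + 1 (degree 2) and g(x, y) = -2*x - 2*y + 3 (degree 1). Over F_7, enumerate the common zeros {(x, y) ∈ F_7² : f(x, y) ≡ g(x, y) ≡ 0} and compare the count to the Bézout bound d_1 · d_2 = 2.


Common zeros: {(2, 3)}; count = 1; Bézout bound = 2.

deg(f) = 2, deg(g) = 1, so Bézout bound = 2.
Scan x ∈ F_7. For each x, list the y ∈ F_7 with f(x, y) ≡ 0 and those with g(x, y) ≡ 0 (mod 7); the common zeros in that column are the intersection.
  x = 0: f ≡ 0 at y ∈ ∅; g ≡ 0 at y ∈ {5}; common: ∅.
  x = 1: f ≡ 0 at y ∈ {0, 5}; g ≡ 0 at y ∈ {4}; common: ∅.
  x = 2: f ≡ 0 at y ∈ {2, 3}; g ≡ 0 at y ∈ {3}; common: {3}.
  x = 3: f ≡ 0 at y ∈ ∅; g ≡ 0 at y ∈ {2}; common: ∅.
  x = 4: f ≡ 0 at y ∈ ∅; g ≡ 0 at y ∈ {1}; common: ∅.
  x = 5: f ≡ 0 at y ∈ {2, 3}; g ≡ 0 at y ∈ {0}; common: ∅.
  x = 6: f ≡ 0 at y ∈ {0, 5}; g ≡ 0 at y ∈ {6}; common: ∅.
Collecting: common zeros = {(2, 3)}, so the count is 1.
Comparison with the Bézout bound: 1 ≤ 2 = deg(f)·deg(g), as expected for curves with no common component (the affine F_7-count falls short of the bound because intersections may lie at infinity, over extension fields, or carry multiplicity).


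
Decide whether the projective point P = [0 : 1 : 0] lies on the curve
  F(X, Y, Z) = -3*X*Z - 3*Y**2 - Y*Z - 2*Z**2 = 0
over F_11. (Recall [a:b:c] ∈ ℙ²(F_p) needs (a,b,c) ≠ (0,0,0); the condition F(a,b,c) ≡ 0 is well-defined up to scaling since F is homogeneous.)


F(0,1,0) ≡ 8 (mod 11); P is NOT on the curve.

Evaluate F(0, 1, 0) term-by-term (mod 11).
  -3*X*Z ↦ -3·0·1·0 = 0
  -3*Y**2 ↦ -3·1·1·1 = -3
  -Y*Z ↦ -1·1·1·0 = 0
  -2*Z**2 ↦ -2·1·1·0 = 0
Sum: F(0, 1, 0) = (0) + (-3) + (0) + (0) = -3.
Reducing mod 11: -3 ≡ 8 (mod 11).
Since F(a, b, c) ≡ 8 ≠ 0 (mod 11), P does NOT lie on the curve.


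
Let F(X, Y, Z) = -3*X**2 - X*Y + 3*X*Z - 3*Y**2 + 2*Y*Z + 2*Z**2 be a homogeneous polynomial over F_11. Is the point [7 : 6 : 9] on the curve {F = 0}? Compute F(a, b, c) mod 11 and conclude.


F(7,6,9) ≡ 8 (mod 11); P is NOT on the curve.

Evaluate F(7, 6, 9) term-by-term (mod 11).
  -3*X**2 ↦ -3·49·1·1 = -147
  -X*Y ↦ -1·7·6·1 = -42
  3*X*Z ↦ 3·7·1·9 = 189
  -3*Y**2 ↦ -3·1·36·1 = -108
  2*Y*Z ↦ 2·1·6·9 = 108
  2*Z**2 ↦ 2·1·1·81 = 162
Sum: F(7, 6, 9) = (-147) + (-42) + (189) + (-108) + (108) + (162) = 162.
Reducing mod 11: 162 ≡ 8 (mod 11).
Since F(a, b, c) ≡ 8 ≠ 0 (mod 11), P does NOT lie on the curve.


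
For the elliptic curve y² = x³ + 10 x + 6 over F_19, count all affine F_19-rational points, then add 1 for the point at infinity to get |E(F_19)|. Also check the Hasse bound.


Affine points = {(0, 5), (0, 14), (1, 6), (1, 13), (3, 5), (3, 14), (6, 4), (6, 15), (7, 1), (7, 18), (8, 3), (8, 16), (10, 2), (10, 17), (12, 7), (12, 12), (15, 4), (15, 15), (16, 5), (16, 14), (17, 4), (17, 15)}; affine count = 22; |E(F_19)| = 23.

Discriminant check: Δ ∝ 4a³ + 27b² = 4·10³ + 27·6² = 4·1000 + 27·36 ≡ 13 (mod 19). Nonzero ⇒ E is nonsingular.
For each x ∈ F_19, compute rhs = x³ + 10·x + 6 mod 19, then count y ∈ F_19 with y² ≡ rhs.
  x = 0: rhs = 6, matching y values: 5, 14 (2 points).
  x = 1: rhs = 17, matching y values: 6, 13 (2 points).
  x = 2: rhs = 15, matching y values: none (0 points).
  x = 3: rhs = 6, matching y values: 5, 14 (2 points).
  x = 4: rhs = 15, matching y values: none (0 points).
  x = 5: rhs = 10, matching y values: none (0 points).
  x = 6: rhs = 16, matching y values: 4, 15 (2 points).
  x = 7: rhs = 1, matching y values: 1, 18 (2 points).
  x = 8: rhs = 9, matching y values: 3, 16 (2 points).
  x = 9: rhs = 8, matching y values: none (0 points).
  x = 10: rhs = 4, matching y values: 2, 17 (2 points).
  x = 11: rhs = 3, matching y values: none (0 points).
  x = 12: rhs = 11, matching y values: 7, 12 (2 points).
  x = 13: rhs = 15, matching y values: none (0 points).
  x = 14: rhs = 2, matching y values: none (0 points).
  x = 15: rhs = 16, matching y values: 4, 15 (2 points).
  x = 16: rhs = 6, matching y values: 5, 14 (2 points).
  x = 17: rhs = 16, matching y values: 4, 15 (2 points).
  x = 18: rhs = 14, matching y values: none (0 points).
Total affine count: 22.
Full point count |E(F_19)| = 22 + 1 = 23.
Hasse bound: |23 − (19+1)| = |3| = 3 ≤ 2√19 ≈ 8.7178 ✓.


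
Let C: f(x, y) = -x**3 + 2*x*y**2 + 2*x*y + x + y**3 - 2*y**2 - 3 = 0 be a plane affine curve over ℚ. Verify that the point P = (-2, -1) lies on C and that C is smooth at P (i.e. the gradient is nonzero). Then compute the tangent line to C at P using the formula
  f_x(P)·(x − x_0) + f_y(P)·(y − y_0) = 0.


Tangent line at P: -11*x + 11*y - 11 = 0.

Step 1: f(-2, -1) = 0, so P lies on C.
Step 2: partial derivatives
  f_x(x, y) = -3*x**2 + 2*y**2 + 2*y + 1, f_y(x, y) = 4*x*y + 2*x + 3*y**2 - 4*y.
  f_x(P) = -11, f_y(P) = 11 (gradient nonzero, so P is smooth).
Step 3: tangent line at P: -11·(x − -2) + 11·(y − -1) = 0.
Expanding: -11*x + 11*y - 11 = 0.


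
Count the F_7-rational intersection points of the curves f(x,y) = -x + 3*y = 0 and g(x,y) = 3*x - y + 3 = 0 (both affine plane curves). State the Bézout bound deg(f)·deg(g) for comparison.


Common zeros: {(5, 4)}; count = 1; Bézout bound = 1.

deg(f) = 1, deg(g) = 1, so Bézout bound = 1.
Scan x ∈ F_7. For each x, list the y ∈ F_7 with f(x, y) ≡ 0 and those with g(x, y) ≡ 0 (mod 7); the common zeros in that column are the intersection.
  x = 0: f ≡ 0 at y ∈ {0}; g ≡ 0 at y ∈ {3}; common: ∅.
  x = 1: f ≡ 0 at y ∈ {5}; g ≡ 0 at y ∈ {6}; common: ∅.
  x = 2: f ≡ 0 at y ∈ {3}; g ≡ 0 at y ∈ {2}; common: ∅.
  x = 3: f ≡ 0 at y ∈ {1}; g ≡ 0 at y ∈ {5}; common: ∅.
  x = 4: f ≡ 0 at y ∈ {6}; g ≡ 0 at y ∈ {1}; common: ∅.
  x = 5: f ≡ 0 at y ∈ {4}; g ≡ 0 at y ∈ {4}; common: {4}.
  x = 6: f ≡ 0 at y ∈ {2}; g ≡ 0 at y ∈ {0}; common: ∅.
Collecting: common zeros = {(5, 4)}, so the count is 1.
Comparison with the Bézout bound: 1 ≤ 1 = deg(f)·deg(g), as expected for curves with no common component (the bound is attained).


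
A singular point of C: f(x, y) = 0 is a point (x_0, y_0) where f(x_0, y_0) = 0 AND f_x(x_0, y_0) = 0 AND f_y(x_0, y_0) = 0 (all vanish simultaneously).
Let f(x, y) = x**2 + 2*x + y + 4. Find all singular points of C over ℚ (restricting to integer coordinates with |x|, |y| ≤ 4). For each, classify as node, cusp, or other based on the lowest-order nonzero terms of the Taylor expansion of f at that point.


No singular points in the scanned grid; C is smooth there.

Compute partial derivatives:
  f_x = 2*x + 2.
  f_y = 1.
f_y = 1 is a nonzero constant, so f_y never vanishes: no point (x, y) can satisfy f = f_x = f_y = 0. In particular no (x, y) ∈ {−4, ..., 4}² is singular; the curve is smooth.


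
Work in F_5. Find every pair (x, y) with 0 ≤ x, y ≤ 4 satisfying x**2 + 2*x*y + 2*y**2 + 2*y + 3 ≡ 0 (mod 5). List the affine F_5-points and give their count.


Affine F_5-points: {(0, 2), (1, 1), (1, 2), (2, 1)}; count = 4.

For each of the 25 pairs (x, y) ∈ F_5², evaluate f(x, y) mod 5. Record the zeros.
  x = 0: [0↦3, 1↦2, 2↦0, 3↦2, 4↦3]  zeros at y ∈ {2}
  x = 1: [0↦4, 1↦0, 2↦0, 3↦4, 4↦2]  zeros at y ∈ {1, 2}
  x = 2: [0↦2, 1↦0, 2↦2, 3↦3, 4↦3]  zeros at y ∈ {1}
  x = 3: [0↦2, 1↦2, 2↦1, 3↦4, 4↦1]  zeros at y ∈ ∅
  x = 4: [0↦4, 1↦1, 2↦2, 3↦2, 4↦1]  zeros at y ∈ ∅
Collecting zeros: affine points = {(0, 2), (1, 1), (1, 2), (2, 1)}.
Total count |C(F_5)_aff| = 4.


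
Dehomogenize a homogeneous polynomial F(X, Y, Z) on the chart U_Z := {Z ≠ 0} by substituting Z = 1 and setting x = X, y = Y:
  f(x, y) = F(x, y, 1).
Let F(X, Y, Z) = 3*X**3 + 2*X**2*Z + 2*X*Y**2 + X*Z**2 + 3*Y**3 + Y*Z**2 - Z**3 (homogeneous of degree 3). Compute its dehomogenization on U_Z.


f(x, y) = 3*x**3 + 2*x**2 + 2*x*y**2 + x + 3*y**3 + y - 1

On U_Z we set Z = 1. Each monomial c·X^i·Y^j·Z^k in F becomes c·x^i·y^j·1^k = c·x^i·y^j.
Substituting Z = 1: F(X, Y, 1) = 3*x**3 + 2*x**2 + 2*x*y**2 + x + 3*y**3 + y - 1.
Note: deg(f) ≤ deg(F) = 3; strict inequality happens when F is divisible by Z (lost terms).


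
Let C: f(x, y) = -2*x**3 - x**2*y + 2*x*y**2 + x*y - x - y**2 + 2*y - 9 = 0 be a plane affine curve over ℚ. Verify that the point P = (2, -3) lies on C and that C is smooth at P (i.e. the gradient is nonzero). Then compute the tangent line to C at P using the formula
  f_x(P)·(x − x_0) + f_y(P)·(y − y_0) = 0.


Tangent line at P: 2*x - 18*y - 58 = 0.

Step 1: f(2, -3) = 0, so P lies on C.
Step 2: partial derivatives
  f_x(x, y) = -6*x**2 - 2*x*y + 2*y**2 + y - 1, f_y(x, y) = -x**2 + 4*x*y + x - 2*y + 2.
  f_x(P) = 2, f_y(P) = -18 (gradient nonzero, so P is smooth).
Step 3: tangent line at P: 2·(x − 2) + -18·(y − -3) = 0.
Expanding: 2*x - 18*y - 58 = 0.


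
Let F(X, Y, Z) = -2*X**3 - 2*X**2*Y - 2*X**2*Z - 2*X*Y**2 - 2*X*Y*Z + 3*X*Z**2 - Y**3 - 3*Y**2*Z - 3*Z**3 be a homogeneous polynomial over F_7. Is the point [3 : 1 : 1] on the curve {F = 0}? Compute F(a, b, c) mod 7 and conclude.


F(3,1,1) ≡ 5 (mod 7); P is NOT on the curve.

Evaluate F(3, 1, 1) term-by-term (mod 7).
  -2*X**3 ↦ -2·27·1·1 = -54
  -2*X**2*Y ↦ -2·9·1·1 = -18
  -2*X**2*Z ↦ -2·9·1·1 = -18
  -2*X*Y**2 ↦ -2·3·1·1 = -6
  -2*X*Y*Z ↦ -2·3·1·1 = -6
  3*X*Z**2 ↦ 3·3·1·1 = 9
  -Y**3 ↦ -1·1·1·1 = -1
  -3*Y**2*Z ↦ -3·1·1·1 = -3
  -3*Z**3 ↦ -3·1·1·1 = -3
Sum: F(3, 1, 1) = (-54) + (-18) + (-18) + (-6) + (-6) + (9) + (-1) + (-3) + (-3) = -100.
Reducing mod 7: -100 ≡ 5 (mod 7).
Since F(a, b, c) ≡ 5 ≠ 0 (mod 7), P does NOT lie on the curve.


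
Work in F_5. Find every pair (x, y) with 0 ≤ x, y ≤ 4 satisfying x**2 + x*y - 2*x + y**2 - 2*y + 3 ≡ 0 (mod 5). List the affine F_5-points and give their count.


Affine F_5-points: {(4, 4)}; count = 1.

For each of the 25 pairs (x, y) ∈ F_5², evaluate f(x, y) mod 5. Record the zeros.
  x = 0: [0↦3, 1↦2, 2↦3, 3↦1, 4↦1]  zeros at y ∈ ∅
  x = 1: [0↦2, 1↦2, 2↦4, 3↦3, 4↦4]  zeros at y ∈ ∅
  x = 2: [0↦3, 1↦4, 2↦2, 3↦2, 4↦4]  zeros at y ∈ ∅
  x = 3: [0↦1, 1↦3, 2↦2, 3↦3, 4↦1]  zeros at y ∈ ∅
  x = 4: [0↦1, 1↦4, 2↦4, 3↦1, 4↦0]  zeros at y ∈ {4}
Collecting zeros: affine points = {(4, 4)}.
Total count |C(F_5)_aff| = 1.


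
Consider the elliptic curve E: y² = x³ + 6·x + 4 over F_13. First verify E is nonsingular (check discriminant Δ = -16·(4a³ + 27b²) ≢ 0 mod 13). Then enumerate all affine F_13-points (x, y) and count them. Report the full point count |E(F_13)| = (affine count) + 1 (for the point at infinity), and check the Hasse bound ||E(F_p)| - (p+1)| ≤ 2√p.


Affine points = {(0, 2), (0, 11), (3, 6), (3, 7), (4, 1), (4, 12), (5, 4), (5, 9), (6, 3), (6, 10), (7, 5), (7, 8), (11, 6), (11, 7), (12, 6), (12, 7)}; affine count = 16; |E(F_13)| = 17.

Discriminant check: Δ ∝ 4a³ + 27b² = 4·6³ + 27·4² = 4·216 + 27·16 ≡ 9 (mod 13). Nonzero ⇒ E is nonsingular.
For each x ∈ F_13, compute rhs = x³ + 6·x + 4 mod 13, then count y ∈ F_13 with y² ≡ rhs.
  x = 0: rhs = 4, matching y values: 2, 11 (2 points).
  x = 1: rhs = 11, matching y values: none (0 points).
  x = 2: rhs = 11, matching y values: none (0 points).
  x = 3: rhs = 10, matching y values: 6, 7 (2 points).
  x = 4: rhs = 1, matching y values: 1, 12 (2 points).
  x = 5: rhs = 3, matching y values: 4, 9 (2 points).
  x = 6: rhs = 9, matching y values: 3, 10 (2 points).
  x = 7: rhs = 12, matching y values: 5, 8 (2 points).
  x = 8: rhs = 5, matching y values: none (0 points).
  x = 9: rhs = 7, matching y values: none (0 points).
  x = 10: rhs = 11, matching y values: none (0 points).
  x = 11: rhs = 10, matching y values: 6, 7 (2 points).
  x = 12: rhs = 10, matching y values: 6, 7 (2 points).
Total affine count: 16.
Full point count |E(F_13)| = 16 + 1 = 17.
Hasse bound: |17 − (13+1)| = |3| = 3 ≤ 2√13 ≈ 7.2111 ✓.
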